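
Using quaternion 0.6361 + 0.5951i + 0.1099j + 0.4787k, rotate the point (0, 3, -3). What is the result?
(-3.563, 1.456, 1.784)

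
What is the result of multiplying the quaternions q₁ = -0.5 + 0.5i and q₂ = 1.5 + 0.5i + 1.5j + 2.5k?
-1 + 0.5i - 2j - 0.5k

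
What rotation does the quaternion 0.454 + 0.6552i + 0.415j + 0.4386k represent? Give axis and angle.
axis = (0.7354, 0.4658, 0.4923), θ = 126°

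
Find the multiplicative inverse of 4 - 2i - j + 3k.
0.1333 + 0.0667i + 0.0333j - 0.1k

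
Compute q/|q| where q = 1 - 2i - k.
0.4082 - 0.8165i - 0.4082k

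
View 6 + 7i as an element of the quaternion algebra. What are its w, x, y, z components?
6 + 7i + 0j + 0k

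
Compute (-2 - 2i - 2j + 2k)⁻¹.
-0.125 + 0.125i + 0.125j - 0.125k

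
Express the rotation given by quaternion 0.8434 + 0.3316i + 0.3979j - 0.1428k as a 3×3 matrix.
[[0.6426, 0.5048, 0.5765], [0.023, 0.7393, -0.673], [-0.7659, 0.4457, 0.4634]]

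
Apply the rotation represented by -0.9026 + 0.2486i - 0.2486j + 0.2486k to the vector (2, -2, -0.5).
(0.569, -2.813, 0.118)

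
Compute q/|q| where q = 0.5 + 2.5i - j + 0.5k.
0.1796 + 0.898i - 0.3592j + 0.1796k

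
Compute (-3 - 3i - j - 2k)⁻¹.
-0.1304 + 0.1304i + 0.0435j + 0.087k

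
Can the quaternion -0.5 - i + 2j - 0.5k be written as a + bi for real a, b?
No. The quaternion -0.5 - i + 2j - 0.5k has j-coefficient y = 2 and k-coefficient z = -0.5, not both zero, so it does not lie in the complex subalgebra spanned by 1 and i.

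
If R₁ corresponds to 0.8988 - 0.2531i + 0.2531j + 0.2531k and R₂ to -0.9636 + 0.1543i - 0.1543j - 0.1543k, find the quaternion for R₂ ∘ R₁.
-0.7489 + 0.3826i - 0.3826j - 0.3826k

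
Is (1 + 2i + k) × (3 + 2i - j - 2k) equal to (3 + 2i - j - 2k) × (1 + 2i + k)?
No: pq = 1 + 9i + 5j - k ≠ 1 + 7i - 7j + 3k = qp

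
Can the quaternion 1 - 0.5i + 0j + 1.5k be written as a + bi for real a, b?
No. The quaternion 1 - 0.5i + 1.5k has j-coefficient y = 0 and k-coefficient z = 1.5, not both zero, so it does not lie in the complex subalgebra spanned by 1 and i.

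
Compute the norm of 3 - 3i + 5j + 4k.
√59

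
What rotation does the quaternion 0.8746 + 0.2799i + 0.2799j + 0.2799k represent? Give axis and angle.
axis = (√3/3, √3/3, √3/3), θ = 58°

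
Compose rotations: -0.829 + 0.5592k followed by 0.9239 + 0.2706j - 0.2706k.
-0.6146 + 0.1513i - 0.2243j + 0.741k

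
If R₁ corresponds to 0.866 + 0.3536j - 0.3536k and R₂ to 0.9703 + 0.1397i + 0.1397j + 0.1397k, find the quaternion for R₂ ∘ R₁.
0.8403 + 0.0222i + 0.5135j - 0.1727k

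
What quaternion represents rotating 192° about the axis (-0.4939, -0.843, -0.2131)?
-0.1045 - 0.4912i - 0.8384j - 0.2119k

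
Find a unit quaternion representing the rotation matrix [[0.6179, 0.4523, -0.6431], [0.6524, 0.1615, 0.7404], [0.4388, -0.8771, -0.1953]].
0.6293 - 0.6426i - 0.4298j + 0.0795k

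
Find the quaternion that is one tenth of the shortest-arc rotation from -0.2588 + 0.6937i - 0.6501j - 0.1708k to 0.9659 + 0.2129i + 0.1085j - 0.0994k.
-0.3883 + 0.641i - 0.6446j - 0.1511k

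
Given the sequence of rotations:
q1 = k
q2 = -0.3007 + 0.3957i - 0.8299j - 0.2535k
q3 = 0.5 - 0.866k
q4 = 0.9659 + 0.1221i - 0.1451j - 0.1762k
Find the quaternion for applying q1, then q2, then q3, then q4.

q2 · q1 = 0.2535 - 0.8299i - 0.3957j - 0.3007k
q3 · q2 · q1 = -0.1337 - 0.7576i + 0.5208j - 0.3699k
q4 · q3 · q2 · q1 = -0.0262 - 0.6027i + 0.7011j - 0.3801k
-0.0262 - 0.6027i + 0.7011j - 0.3801k


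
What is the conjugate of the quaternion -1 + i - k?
-1 - i + k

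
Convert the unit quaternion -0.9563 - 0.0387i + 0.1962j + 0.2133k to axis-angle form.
axis = (-0.1324, 0.671, 0.7295), θ = 326°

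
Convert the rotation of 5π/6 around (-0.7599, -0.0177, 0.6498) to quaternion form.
0.2588 - 0.734i - 0.0171j + 0.6277k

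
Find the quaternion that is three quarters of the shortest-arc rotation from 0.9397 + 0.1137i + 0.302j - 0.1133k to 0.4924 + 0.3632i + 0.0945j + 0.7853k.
0.6942 + 0.3348i + 0.1705j + 0.6139k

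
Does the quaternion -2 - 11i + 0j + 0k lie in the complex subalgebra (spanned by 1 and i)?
Yes. The quaternion -2 - 11i has j- and k-coefficients y = z = 0, so it lies in the complex subalgebra spanned by 1 and i.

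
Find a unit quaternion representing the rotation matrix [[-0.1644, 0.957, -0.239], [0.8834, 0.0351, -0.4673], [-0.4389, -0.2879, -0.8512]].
0.0698 + 0.6426i + 0.716j - 0.2637k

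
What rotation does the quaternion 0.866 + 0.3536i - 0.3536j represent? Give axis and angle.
axis = (√2/2, -√2/2, 0), θ = π/3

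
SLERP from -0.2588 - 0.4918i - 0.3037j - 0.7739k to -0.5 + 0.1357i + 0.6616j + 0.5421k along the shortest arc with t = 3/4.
0.3281 - 0.2531i - 0.6228j - 0.6636k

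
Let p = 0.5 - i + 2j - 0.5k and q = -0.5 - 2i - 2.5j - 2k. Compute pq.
1.75 - 5.75i - 3.25j + 5.75k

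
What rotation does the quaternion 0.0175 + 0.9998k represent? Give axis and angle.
axis = (0, 0, 1), θ = 178°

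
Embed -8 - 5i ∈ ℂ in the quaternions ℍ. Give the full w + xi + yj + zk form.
-8 - 5i + 0j + 0k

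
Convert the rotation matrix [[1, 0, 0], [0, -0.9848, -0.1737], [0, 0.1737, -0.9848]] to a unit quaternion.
0.0872 + 0.9962i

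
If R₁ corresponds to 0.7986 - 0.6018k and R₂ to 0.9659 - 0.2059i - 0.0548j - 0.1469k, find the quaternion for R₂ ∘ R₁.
0.683 - 0.1315i - 0.1677j - 0.6986k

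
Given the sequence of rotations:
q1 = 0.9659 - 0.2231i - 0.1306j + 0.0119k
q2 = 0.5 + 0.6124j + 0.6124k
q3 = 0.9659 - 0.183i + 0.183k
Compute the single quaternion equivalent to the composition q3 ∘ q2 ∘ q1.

q2 · q1 = 0.5556 - 0.0243i + 0.3896j + 0.7341k
q3 · q2 · q1 = 0.3979 - 0.1964i + 0.5062j + 0.7394k
0.3979 - 0.1964i + 0.5062j + 0.7394k


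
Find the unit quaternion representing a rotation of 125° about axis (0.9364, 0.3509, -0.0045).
0.4617 + 0.8306i + 0.3113j - 0.004k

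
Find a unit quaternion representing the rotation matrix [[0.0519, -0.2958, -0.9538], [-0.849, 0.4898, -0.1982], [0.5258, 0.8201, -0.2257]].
0.5736 + 0.4438i - 0.6449j - 0.2411k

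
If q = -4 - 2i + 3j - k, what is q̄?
-4 + 2i - 3j + k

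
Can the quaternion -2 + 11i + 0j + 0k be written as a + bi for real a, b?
Yes. The quaternion -2 + 11i has j- and k-coefficients y = z = 0, so it lies in the complex subalgebra spanned by 1 and i.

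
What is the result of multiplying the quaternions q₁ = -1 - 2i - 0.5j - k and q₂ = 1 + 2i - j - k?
1.5 - 4.5i - 3.5j + 3k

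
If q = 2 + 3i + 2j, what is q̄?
2 - 3i - 2j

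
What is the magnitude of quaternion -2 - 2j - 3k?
√17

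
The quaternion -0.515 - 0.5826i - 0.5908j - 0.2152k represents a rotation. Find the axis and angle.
axis = (-0.6797, -0.6892, -0.2511), θ = 242°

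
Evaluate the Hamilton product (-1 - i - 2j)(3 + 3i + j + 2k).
2 - 10i - 5j + 3k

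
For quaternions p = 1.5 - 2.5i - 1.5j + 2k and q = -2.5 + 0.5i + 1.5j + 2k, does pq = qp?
No: pq = -4.25 + i + 12j - 5k ≠ -4.25 + 13i + k = qp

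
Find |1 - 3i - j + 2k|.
√15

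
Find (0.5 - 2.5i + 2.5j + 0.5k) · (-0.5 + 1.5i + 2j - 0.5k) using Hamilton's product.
-1.25 - 0.25i - 0.75j - 9.25k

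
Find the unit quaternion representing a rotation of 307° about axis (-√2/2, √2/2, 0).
-0.8949 - 0.3155i + 0.3155j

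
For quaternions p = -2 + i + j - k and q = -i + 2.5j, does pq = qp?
No: pq = -1.5 + 4.5i - 4j + 3.5k ≠ -1.5 - 0.5i - 6j - 3.5k = qp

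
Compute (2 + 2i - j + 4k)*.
2 - 2i + j - 4k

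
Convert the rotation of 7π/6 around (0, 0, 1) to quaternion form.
-0.2588 + 0.9659k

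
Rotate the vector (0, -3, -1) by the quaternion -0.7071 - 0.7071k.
(3, 0, -1)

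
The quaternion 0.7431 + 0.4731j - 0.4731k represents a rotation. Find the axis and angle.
axis = (0, √2/2, -√2/2), θ = 84°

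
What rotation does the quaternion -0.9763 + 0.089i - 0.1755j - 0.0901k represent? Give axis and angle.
axis = (0.4112, -0.8109, -0.4163), θ = 335°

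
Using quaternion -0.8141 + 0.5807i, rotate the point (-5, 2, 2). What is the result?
(-5, 2.542, -1.24)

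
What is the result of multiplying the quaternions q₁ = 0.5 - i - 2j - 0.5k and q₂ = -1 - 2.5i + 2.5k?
-1.75 - 5.25i + 5.75j - 3.25k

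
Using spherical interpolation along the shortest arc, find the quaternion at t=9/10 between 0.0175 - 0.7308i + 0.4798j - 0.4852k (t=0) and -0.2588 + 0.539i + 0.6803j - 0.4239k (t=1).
-0.2486 + 0.4175i + 0.7295j - 0.4814k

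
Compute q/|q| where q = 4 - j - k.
0.9428 - 0.2357j - 0.2357k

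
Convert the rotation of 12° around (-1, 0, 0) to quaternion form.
0.9945 - 0.1045i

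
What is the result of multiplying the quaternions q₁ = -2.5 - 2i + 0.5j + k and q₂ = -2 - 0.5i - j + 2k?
2.5 + 7.25i + 5j - 4.75k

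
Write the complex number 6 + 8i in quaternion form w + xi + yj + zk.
6 + 8i + 0j + 0k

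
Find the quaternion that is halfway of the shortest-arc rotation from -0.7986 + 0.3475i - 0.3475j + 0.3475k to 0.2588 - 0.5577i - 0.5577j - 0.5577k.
-0.6318 + 0.5409i + 0.1256j + 0.5409k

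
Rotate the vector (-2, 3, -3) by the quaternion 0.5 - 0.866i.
(-2, -4.098, -1.098)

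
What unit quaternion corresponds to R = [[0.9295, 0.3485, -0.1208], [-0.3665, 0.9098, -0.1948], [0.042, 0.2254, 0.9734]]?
0.9763 + 0.1076i - 0.0417j - 0.1831k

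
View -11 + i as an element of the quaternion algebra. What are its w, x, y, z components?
-11 + i + 0j + 0k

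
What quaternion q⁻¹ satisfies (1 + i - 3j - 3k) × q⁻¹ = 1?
0.05 - 0.05i + 0.15j + 0.15k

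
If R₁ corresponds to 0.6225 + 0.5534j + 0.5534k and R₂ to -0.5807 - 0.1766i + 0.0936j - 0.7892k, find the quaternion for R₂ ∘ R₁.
0.0235 + 0.3786i - 0.1654j - 0.9104k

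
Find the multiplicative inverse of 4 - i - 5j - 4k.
0.069 + 0.0172i + 0.0862j + 0.069k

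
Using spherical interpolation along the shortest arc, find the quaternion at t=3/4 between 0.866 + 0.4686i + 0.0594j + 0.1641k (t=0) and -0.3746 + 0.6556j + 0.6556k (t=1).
0.6292 + 0.1624i - 0.5553j - 0.519k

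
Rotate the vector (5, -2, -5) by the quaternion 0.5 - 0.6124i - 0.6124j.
(2.812, 0.188, 6.787)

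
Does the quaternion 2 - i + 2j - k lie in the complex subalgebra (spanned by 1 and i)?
No. The quaternion 2 - i + 2j - k has j-coefficient y = 2 and k-coefficient z = -1, not both zero, so it does not lie in the complex subalgebra spanned by 1 and i.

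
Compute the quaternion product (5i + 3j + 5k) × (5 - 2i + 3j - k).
6 + 7i + 10j + 46k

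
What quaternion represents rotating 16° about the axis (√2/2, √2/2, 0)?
0.9903 + 0.0984i + 0.0984j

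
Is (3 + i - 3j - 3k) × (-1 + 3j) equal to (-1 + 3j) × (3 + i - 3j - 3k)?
No: pq = 6 + 8i + 12j + 6k ≠ 6 - 10i + 12j = qp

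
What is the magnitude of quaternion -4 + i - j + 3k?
√27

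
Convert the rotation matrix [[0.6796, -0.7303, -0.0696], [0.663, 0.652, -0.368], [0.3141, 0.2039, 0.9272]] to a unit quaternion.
0.9026 + 0.1584i - 0.1063j + 0.3859k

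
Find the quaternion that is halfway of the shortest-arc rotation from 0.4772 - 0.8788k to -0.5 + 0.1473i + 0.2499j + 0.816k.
0.4941 - 0.0745i - 0.1264j - 0.8569k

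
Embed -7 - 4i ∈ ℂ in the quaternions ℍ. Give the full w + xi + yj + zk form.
-7 - 4i + 0j + 0k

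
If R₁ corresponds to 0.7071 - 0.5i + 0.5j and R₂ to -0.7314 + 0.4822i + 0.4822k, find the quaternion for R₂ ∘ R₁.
-0.2761 + 0.4656i - 0.6068j + 0.5821k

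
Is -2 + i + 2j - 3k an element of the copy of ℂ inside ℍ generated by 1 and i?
No. The quaternion -2 + i + 2j - 3k has j-coefficient y = 2 and k-coefficient z = -3, not both zero, so it does not lie in the complex subalgebra spanned by 1 and i.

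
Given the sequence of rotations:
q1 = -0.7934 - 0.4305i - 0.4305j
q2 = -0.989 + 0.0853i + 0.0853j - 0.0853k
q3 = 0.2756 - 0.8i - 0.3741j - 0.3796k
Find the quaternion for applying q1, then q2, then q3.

q2 · q1 = 0.8581 + 0.3214i + 0.3948j + 0.0677k
q3 · q2 · q1 = 0.667 - 0.4734i - 0.2801j - 0.5027k
0.667 - 0.4734i - 0.2801j - 0.5027k


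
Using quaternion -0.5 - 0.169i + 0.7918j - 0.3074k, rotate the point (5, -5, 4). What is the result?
(-2.091, -6.194, 4.823)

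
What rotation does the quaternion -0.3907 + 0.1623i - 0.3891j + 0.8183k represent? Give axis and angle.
axis = (0.1763, -0.4227, 0.889), θ = 226°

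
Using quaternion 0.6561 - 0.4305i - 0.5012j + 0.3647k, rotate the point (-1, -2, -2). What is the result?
(1.806, -2.035, 1.263)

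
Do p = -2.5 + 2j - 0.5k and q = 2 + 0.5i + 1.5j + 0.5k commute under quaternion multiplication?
No: pq = -7.75 + 0.5i - 3.25k ≠ -7.75 - 3i + 0.5j - 1.25k = qp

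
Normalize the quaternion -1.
-1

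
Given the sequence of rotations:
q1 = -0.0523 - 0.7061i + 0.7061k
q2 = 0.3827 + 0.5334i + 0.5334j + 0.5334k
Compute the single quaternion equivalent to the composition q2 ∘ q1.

q2 · q1 = -0.02 + 0.0785i - 0.7812j + 0.619k
-0.02 + 0.0785i - 0.7812j + 0.619k


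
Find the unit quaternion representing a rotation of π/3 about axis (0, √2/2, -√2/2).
0.866 + 0.3536j - 0.3536k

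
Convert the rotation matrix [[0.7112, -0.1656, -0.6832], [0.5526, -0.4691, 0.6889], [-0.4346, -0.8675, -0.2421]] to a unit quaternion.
0.5 - 0.7782i - 0.1243j + 0.3591k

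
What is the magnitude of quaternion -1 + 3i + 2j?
√14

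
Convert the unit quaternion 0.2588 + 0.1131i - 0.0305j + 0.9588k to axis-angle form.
axis = (0.1171, -0.0316, 0.9926), θ = 5π/6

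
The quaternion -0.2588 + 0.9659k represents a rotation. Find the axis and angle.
axis = (0, 0, 1), θ = 7π/6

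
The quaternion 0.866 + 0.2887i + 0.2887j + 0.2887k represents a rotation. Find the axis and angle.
axis = (√3/3, √3/3, √3/3), θ = π/3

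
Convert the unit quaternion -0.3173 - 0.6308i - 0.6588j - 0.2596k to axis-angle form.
axis = (-0.6652, -0.6947, -0.2737), θ = 217°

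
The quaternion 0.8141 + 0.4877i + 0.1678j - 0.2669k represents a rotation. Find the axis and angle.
axis = (0.8398, 0.2889, -0.4596), θ = 71°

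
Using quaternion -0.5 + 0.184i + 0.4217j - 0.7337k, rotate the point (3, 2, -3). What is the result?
(-0.379, 3.682, -2.88)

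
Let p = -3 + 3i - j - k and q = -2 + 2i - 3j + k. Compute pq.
-2 - 16i + 6j - 8k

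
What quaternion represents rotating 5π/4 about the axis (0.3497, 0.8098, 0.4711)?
-0.3827 + 0.3231i + 0.7482j + 0.4352k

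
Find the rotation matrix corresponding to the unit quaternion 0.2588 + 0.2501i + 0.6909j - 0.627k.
[[-0.7409, 0.6701, 0.044], [0.0211, 0.0886, -0.9958], [-0.6712, -0.7369, -0.0798]]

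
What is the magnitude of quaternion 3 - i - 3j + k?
√20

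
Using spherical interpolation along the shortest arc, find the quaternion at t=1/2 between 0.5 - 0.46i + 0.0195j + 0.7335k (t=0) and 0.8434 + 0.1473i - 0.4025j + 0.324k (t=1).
0.7548 - 0.1757i - 0.2152j + 0.5942k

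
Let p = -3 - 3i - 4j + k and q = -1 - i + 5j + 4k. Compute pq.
16 - 15i - 32k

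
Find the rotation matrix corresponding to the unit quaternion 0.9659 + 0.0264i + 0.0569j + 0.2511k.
[[0.8674, -0.4821, 0.1232], [0.4881, 0.8725, -0.0224], [-0.0967, 0.0796, 0.9921]]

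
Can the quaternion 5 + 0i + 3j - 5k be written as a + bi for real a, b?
No. The quaternion 5 + 3j - 5k has j-coefficient y = 3 and k-coefficient z = -5, not both zero, so it does not lie in the complex subalgebra spanned by 1 and i.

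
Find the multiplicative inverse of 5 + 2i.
0.1724 - 0.069i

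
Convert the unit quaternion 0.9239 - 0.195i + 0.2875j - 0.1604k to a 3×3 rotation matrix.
[[0.7832, 0.1843, 0.5938], [-0.4085, 0.8725, 0.2681], [-0.4687, -0.4526, 0.7586]]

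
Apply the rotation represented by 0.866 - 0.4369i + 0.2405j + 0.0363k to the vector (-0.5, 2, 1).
(-0.602, 2.079, -0.752)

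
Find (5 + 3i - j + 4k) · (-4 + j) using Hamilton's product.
-19 - 16i + 9j - 13k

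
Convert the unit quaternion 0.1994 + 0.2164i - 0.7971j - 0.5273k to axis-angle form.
axis = (0.2208, -0.8134, -0.5381), θ = 157°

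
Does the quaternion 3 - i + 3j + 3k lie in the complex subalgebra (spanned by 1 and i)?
No. The quaternion 3 - i + 3j + 3k has j-coefficient y = 3 and k-coefficient z = 3, not both zero, so it does not lie in the complex subalgebra spanned by 1 and i.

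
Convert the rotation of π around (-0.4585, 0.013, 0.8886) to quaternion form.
-0.4585i + 0.013j + 0.8886k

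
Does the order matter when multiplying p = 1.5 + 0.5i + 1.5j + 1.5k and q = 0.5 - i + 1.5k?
Yes: pq = -1 + i - 1.5j + 4.5k ≠ -1 - 3.5i + 3j + 1.5k = qp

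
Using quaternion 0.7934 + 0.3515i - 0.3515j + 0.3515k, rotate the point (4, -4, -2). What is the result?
(5.864, 0.829, 0.965)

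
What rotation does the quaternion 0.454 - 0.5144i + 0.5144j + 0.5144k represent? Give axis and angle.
axis = (-√3/3, √3/3, √3/3), θ = 126°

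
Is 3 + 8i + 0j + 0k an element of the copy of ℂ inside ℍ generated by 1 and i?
Yes. The quaternion 3 + 8i has j- and k-coefficients y = z = 0, so it lies in the complex subalgebra spanned by 1 and i.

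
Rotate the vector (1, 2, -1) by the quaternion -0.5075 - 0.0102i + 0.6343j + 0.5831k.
(1.329, -0.695, 1.937)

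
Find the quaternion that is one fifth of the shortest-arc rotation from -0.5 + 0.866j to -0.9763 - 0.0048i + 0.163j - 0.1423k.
-0.6429 - 0.0011i + 0.7653j - 0.0324k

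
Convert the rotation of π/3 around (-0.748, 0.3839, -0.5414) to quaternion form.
0.866 - 0.374i + 0.192j - 0.2707k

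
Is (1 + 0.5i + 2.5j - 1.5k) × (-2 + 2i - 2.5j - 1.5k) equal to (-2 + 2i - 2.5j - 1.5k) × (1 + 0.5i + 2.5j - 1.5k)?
No: pq = 1 - 6.5i - 9.75j - 4.75k ≠ 1 + 8.5i - 5.25j + 7.75k = qp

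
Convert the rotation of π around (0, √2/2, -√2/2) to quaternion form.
0.7071j - 0.7071k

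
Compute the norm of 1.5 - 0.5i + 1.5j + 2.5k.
√11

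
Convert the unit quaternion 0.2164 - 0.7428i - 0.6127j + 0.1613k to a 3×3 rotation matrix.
[[0.1972, 0.8404, -0.5048], [0.98, -0.1555, 0.1238], [0.0255, -0.5191, -0.8543]]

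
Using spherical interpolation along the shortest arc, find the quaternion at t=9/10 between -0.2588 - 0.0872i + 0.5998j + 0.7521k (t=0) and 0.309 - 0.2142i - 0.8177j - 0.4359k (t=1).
-0.3073 + 0.1852i + 0.8043j + 0.4738k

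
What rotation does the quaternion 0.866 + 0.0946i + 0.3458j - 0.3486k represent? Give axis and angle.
axis = (0.1892, 0.6915, -0.6971), θ = π/3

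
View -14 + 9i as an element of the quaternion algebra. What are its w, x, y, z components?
-14 + 9i + 0j + 0k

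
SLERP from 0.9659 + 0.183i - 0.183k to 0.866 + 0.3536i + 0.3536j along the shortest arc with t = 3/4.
0.9084 + 0.3164i + 0.2692j - 0.0472k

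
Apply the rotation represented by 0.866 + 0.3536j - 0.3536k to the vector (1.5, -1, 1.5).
(1.056, -2.044, 0.456)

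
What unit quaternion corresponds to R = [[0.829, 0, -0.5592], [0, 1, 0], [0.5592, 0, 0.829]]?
0.9563 - 0.2924j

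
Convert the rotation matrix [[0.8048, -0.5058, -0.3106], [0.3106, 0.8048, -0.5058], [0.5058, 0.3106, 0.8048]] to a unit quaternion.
0.9239 + 0.2209i - 0.2209j + 0.2209k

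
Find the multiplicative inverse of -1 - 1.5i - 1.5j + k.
-0.1538 + 0.2308i + 0.2308j - 0.1538k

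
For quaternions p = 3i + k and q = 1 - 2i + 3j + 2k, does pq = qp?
No: pq = 4 - 8j + 10k ≠ 4 + 6i + 8j - 8k = qp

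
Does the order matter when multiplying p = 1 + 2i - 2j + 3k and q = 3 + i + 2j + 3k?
Yes: pq = -4 - 5i - 7j + 18k ≠ -4 + 19i - j + 6k = qp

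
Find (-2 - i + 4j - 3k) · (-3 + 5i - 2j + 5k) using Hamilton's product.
34 + 7i - 18j - 19k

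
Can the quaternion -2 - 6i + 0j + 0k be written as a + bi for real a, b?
Yes. The quaternion -2 - 6i has j- and k-coefficients y = z = 0, so it lies in the complex subalgebra spanned by 1 and i.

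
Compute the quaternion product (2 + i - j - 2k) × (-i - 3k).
-5 + i + 5j - 7k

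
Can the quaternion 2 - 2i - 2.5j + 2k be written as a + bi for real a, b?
No. The quaternion 2 - 2i - 2.5j + 2k has j-coefficient y = -2.5 and k-coefficient z = 2, not both zero, so it does not lie in the complex subalgebra spanned by 1 and i.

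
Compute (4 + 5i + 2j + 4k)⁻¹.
0.0656 - 0.082i - 0.0328j - 0.0656k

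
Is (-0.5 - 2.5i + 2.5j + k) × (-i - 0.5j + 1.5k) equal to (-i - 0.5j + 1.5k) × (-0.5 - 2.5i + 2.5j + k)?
No: pq = -2.75 + 4.75i + 3j + 3k ≠ -2.75 - 3.75i - 2.5j - 4.5k = qp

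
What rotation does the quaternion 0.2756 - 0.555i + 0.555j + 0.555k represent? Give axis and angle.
axis = (-√3/3, √3/3, √3/3), θ = 148°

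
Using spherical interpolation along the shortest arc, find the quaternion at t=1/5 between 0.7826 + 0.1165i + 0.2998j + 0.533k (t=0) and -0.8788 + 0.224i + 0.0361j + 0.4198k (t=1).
0.8976 + 0.0457i + 0.2515j + 0.3591k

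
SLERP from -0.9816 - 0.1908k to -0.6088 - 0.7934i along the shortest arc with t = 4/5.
-0.7408 - 0.6703i - 0.044k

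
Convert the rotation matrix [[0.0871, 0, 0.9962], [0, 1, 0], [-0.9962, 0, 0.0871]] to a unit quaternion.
0.7373 + 0.6756j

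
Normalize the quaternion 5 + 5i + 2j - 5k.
0.5625 + 0.5625i + 0.225j - 0.5625k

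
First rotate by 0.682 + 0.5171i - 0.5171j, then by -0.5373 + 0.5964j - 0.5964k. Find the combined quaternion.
-0.058 - 0.5862i + 0.3762j - 0.7151k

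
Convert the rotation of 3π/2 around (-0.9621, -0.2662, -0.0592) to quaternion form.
-0.7071 - 0.6803i - 0.1882j - 0.0419k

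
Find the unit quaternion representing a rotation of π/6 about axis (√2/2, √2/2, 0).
0.9659 + 0.183i + 0.183j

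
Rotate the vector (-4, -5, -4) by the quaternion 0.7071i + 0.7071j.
(-5, -4, 4)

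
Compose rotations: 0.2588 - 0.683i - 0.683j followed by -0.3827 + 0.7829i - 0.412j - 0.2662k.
0.1543 + 0.2822i + 0.3366j - 0.885k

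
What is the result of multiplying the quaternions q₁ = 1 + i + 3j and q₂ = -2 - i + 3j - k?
-10 - 6i - 2j + 5k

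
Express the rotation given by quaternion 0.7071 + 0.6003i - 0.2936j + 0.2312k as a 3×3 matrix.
[[0.7207, -0.6795, -0.1376], [-0.0255, 0.1724, -0.9847], [0.6928, 0.7132, 0.1069]]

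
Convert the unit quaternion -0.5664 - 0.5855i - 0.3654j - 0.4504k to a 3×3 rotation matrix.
[[0.3272, -0.0823, 0.9413], [0.9381, -0.0913, -0.3341], [0.1135, 0.9924, 0.0473]]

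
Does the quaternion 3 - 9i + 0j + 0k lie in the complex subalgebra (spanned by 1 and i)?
Yes. The quaternion 3 - 9i has j- and k-coefficients y = z = 0, so it lies in the complex subalgebra spanned by 1 and i.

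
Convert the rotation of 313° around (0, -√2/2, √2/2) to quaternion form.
-0.9171 - 0.282j + 0.282k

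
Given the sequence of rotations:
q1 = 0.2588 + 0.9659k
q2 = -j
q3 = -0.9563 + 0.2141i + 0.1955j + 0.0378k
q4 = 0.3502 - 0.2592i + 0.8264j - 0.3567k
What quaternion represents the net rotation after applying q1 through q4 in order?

q2 · q1 = -0.9659i - 0.2588j
q3 · q2 · q1 = 0.2574 + 0.9335i + 0.211j + 0.1334k
q4 · q3 · q2 · q1 = 0.2053 + 0.4457i - 0.0118j - 0.8712k
0.2053 + 0.4457i - 0.0118j - 0.8712k


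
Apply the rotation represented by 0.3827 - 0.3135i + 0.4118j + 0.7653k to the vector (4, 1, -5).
(-2.063, -3.409, -5.111)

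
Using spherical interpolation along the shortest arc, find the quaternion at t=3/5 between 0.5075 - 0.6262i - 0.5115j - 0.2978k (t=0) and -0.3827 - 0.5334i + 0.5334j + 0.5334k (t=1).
0.536 + 0.0666i - 0.6471j - 0.5381k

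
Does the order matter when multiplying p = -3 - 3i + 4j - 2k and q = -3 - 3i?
Yes: pq = 18i - 6j + 18k ≠ 18i - 18j - 6k = qp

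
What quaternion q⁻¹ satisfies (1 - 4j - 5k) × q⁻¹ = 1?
0.0238 + 0.0952j + 0.119k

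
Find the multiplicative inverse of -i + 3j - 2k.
0.0714i - 0.2143j + 0.1429k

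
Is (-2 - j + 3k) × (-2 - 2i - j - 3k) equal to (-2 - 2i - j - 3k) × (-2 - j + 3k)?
No: pq = 12 + 10i - 2j - 2k ≠ 12 - 2i + 10j + 2k = qp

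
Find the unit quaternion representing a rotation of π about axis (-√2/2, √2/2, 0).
-0.7071i + 0.7071j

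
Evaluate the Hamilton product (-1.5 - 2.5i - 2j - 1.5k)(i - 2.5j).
-2.5 - 5.25i + 2.25j + 8.25k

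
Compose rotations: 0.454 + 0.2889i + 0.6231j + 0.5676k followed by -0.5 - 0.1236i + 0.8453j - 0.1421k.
-0.6373 + 0.3678i + 0.1013j - 0.6695k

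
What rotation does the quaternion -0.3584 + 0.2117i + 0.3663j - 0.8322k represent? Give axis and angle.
axis = (0.2268, 0.3924, -0.8914), θ = 222°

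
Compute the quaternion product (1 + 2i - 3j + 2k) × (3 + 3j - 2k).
16 + 6i - 2j + 10k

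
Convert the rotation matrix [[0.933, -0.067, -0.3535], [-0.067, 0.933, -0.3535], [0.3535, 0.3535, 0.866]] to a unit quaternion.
0.9659 + 0.183i - 0.183j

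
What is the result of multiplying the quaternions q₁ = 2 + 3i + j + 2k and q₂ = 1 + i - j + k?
-2 + 8i - 2j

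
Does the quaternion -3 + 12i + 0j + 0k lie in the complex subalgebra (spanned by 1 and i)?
Yes. The quaternion -3 + 12i has j- and k-coefficients y = z = 0, so it lies in the complex subalgebra spanned by 1 and i.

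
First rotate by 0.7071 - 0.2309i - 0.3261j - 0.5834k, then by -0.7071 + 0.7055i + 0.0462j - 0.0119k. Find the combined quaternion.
-0.329 + 0.6313i + 0.6776j + 0.1847k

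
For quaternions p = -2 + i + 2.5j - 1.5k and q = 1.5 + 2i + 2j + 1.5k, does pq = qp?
No: pq = -7.75 + 4.25i - 4.75j - 8.25k ≠ -7.75 - 9.25i + 4.25j - 2.25k = qp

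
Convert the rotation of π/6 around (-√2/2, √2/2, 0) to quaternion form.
0.9659 - 0.183i + 0.183j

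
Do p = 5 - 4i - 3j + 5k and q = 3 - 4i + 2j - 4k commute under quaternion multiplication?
No: pq = 25 - 30i - 35j - 25k ≠ 25 - 34i + 37j + 15k = qp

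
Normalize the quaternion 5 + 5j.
0.7071 + 0.7071j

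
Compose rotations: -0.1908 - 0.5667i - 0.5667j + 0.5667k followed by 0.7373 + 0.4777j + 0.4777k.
-0.1407 + 0.1236i - 0.7797j + 0.5974k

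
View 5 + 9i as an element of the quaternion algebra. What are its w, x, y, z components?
5 + 9i + 0j + 0k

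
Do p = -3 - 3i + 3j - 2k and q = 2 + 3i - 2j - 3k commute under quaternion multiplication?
No: pq = 3 - 28i - 3j + 2k ≠ 3 - 2i + 27j + 8k = qp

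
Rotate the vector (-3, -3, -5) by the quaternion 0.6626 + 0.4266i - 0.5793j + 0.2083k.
(4.535, 3.04, -3.632)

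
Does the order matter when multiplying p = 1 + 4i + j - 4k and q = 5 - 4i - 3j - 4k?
Yes: pq = 8 + 34j - 32k ≠ 8 + 32i - 30j - 16k = qp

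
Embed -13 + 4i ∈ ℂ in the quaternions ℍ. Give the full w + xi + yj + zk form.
-13 + 4i + 0j + 0k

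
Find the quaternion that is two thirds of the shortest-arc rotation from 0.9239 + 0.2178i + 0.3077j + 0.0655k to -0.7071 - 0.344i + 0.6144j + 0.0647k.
0.8803 + 0.338i - 0.3322j - 0.0221k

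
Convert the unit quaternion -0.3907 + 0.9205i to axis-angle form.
axis = (1, 0, 0), θ = 226°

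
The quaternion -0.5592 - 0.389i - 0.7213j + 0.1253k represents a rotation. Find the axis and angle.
axis = (-0.4692, -0.8701, 0.1511), θ = 248°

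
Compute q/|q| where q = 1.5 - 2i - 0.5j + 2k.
0.4629 - 0.6172i - 0.1543j + 0.6172k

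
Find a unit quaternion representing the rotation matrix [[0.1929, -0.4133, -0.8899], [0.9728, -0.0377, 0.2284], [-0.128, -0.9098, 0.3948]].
0.6225 - 0.4571i - 0.306j + 0.5567k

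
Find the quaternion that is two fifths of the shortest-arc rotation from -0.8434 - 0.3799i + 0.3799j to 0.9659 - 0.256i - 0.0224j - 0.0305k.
-0.9585 - 0.1316i + 0.2525j + 0.0132k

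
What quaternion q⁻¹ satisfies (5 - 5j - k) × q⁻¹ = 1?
0.098 + 0.098j + 0.0196k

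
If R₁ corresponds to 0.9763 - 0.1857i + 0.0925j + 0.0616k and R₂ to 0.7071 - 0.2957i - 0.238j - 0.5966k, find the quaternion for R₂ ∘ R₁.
0.6942 - 0.3795i - 0.0379j - 0.6105k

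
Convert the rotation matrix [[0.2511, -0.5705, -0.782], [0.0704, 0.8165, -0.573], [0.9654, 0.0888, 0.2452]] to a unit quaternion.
0.7604 + 0.2176i - 0.5745j + 0.2107k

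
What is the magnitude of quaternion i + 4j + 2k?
√21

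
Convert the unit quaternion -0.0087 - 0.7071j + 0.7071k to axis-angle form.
axis = (0, -√2/2, √2/2), θ = 181°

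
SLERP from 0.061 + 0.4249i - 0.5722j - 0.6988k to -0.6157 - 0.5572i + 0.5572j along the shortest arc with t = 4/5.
0.5346 + 0.5693i - 0.6033j - 0.1615k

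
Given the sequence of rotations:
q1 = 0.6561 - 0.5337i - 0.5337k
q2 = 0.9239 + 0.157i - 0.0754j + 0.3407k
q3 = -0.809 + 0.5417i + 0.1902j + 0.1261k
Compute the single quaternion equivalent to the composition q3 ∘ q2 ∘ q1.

q2 · q1 = 0.8718 - 0.3498i - 0.1475j - 0.3098k
q3 · q2 · q1 = -0.4487 + 0.7149i + 0.4089j + 0.3472k
-0.4487 + 0.7149i + 0.4089j + 0.3472k


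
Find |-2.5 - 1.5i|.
2.915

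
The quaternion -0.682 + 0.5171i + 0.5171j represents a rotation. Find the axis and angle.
axis = (√2/2, √2/2, 0), θ = 266°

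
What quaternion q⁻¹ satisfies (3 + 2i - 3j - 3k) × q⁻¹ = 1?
0.0968 - 0.0645i + 0.0968j + 0.0968k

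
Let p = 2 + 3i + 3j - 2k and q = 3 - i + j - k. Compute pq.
4 + 6i + 16j - 2k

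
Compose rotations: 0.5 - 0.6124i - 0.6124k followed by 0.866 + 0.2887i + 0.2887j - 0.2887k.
0.433 - 0.5628i + 0.4979j - 0.4979k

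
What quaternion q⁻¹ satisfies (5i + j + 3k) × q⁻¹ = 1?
-0.1429i - 0.0286j - 0.0857k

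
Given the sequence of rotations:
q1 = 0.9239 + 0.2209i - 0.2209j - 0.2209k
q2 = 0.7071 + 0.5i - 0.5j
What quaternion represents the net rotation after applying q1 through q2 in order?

q2 · q1 = 0.4324 + 0.7286i - 0.5077j - 0.1562k
0.4324 + 0.7286i - 0.5077j - 0.1562k


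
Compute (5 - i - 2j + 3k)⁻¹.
0.1282 + 0.0256i + 0.0513j - 0.0769k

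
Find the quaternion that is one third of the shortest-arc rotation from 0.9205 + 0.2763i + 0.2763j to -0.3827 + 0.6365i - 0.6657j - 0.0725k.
0.8689 - 0.0534i + 0.4912j + 0.0303k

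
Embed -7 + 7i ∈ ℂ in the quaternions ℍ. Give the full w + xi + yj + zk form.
-7 + 7i + 0j + 0k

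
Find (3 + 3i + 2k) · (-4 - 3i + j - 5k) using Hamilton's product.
7 - 23i + 12j - 20k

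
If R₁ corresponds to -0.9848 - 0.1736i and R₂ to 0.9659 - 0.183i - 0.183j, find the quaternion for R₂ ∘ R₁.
-0.983 + 0.0125i + 0.1802j - 0.0318k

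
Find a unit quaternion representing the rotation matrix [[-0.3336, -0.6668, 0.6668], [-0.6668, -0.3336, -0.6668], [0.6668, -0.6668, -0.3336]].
0.5774i - 0.5774j + 0.5774k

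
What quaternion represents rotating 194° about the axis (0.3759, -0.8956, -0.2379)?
-0.1219 + 0.3731i - 0.8889j - 0.2361k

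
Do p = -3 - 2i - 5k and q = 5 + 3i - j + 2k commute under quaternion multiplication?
No: pq = 1 - 24i - 8j - 29k ≠ 1 - 14i + 14j - 33k = qp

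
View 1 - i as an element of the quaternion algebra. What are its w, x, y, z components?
1 - i + 0j + 0k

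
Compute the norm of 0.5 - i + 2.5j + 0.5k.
2.784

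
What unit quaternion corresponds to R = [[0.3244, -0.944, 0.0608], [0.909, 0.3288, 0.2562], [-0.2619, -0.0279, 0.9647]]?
0.809 - 0.0878i + 0.0997j + 0.5726k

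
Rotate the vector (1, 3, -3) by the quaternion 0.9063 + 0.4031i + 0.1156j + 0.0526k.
(0.205, 4.352, 0.116)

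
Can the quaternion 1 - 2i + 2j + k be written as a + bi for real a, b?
No. The quaternion 1 - 2i + 2j + k has j-coefficient y = 2 and k-coefficient z = 1, not both zero, so it does not lie in the complex subalgebra spanned by 1 and i.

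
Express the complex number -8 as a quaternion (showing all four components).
-8 + 0i + 0j + 0k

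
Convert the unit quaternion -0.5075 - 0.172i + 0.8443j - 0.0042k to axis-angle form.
axis = (-0.1996, 0.9799, -0.0049), θ = 241°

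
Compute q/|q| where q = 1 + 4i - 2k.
0.2182 + 0.8729i - 0.4364k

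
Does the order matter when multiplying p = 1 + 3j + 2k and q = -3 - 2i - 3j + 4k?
Yes: pq = -2 + 16i - 16j + 4k ≠ -2 - 20i - 8j - 8k = qp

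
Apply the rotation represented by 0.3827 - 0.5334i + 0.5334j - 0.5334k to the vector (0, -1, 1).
(1.138, -0.023, 0.839)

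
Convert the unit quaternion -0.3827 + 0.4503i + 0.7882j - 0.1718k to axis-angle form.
axis = (0.4874, 0.8531, -0.186), θ = 5π/4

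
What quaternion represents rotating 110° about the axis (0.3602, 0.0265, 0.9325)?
0.5736 + 0.2951i + 0.0217j + 0.7639k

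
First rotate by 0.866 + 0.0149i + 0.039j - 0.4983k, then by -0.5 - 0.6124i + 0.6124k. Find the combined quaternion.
-0.1187 - 0.5617i - 0.3155j + 0.7556k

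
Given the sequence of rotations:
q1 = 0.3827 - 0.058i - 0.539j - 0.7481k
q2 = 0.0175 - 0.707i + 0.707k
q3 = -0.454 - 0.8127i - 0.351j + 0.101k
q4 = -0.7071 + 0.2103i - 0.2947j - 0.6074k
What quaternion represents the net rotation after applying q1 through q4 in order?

q2 · q1 = 0.4946 + 0.1095i - 0.5793j + 0.6386k
q3 · q2 · q1 = -0.4034 - 0.6173i + 0.6194j + 0.2693k
q4 · q3 · q2 · q1 = 0.7612 + 0.6485i - 0.0008j + 0.0029k
0.7612 + 0.6485i - 0.0008j + 0.0029k


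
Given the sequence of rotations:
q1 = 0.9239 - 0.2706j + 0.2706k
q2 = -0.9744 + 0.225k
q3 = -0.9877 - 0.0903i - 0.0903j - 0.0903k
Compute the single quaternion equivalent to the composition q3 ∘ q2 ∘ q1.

q2 · q1 = -0.9611 + 0.0609i + 0.2637j - 0.0558k
q3 · q2 · q1 = 0.9736 + 0.0555i - 0.1842j + 0.1236k
0.9736 + 0.0555i - 0.1842j + 0.1236k


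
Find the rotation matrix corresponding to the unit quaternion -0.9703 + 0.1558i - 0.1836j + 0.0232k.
[[0.9315, -0.0122, 0.3635], [-0.1022, 0.9504, 0.2938], [-0.3491, -0.3109, 0.884]]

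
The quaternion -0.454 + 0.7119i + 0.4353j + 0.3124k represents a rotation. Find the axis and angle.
axis = (0.799, 0.4886, 0.3506), θ = 234°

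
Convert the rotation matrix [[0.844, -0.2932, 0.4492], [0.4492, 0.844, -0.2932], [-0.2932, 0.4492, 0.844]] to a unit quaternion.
0.9397 + 0.1975i + 0.1975j + 0.1975k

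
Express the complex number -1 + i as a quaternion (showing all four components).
-1 + i + 0j + 0k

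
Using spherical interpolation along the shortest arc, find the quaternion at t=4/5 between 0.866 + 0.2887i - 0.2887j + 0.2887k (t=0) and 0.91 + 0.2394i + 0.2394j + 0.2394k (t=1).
0.9227 + 0.2555i + 0.1344j + 0.2555k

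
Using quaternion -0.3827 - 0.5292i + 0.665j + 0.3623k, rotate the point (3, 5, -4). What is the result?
(0.996, -2.364, 6.589)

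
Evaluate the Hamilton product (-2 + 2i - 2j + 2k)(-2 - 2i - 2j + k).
2 + 2i + 2j - 14k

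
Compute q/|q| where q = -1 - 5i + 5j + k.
-0.1387 - 0.6934i + 0.6934j + 0.1387k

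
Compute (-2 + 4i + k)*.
-2 - 4i - k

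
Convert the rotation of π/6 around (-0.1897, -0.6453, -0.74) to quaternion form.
0.9659 - 0.0491i - 0.167j - 0.1915k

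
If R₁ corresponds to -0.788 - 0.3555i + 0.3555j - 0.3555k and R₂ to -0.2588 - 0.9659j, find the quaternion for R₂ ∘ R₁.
0.5473 + 0.4354i + 0.6691j - 0.2514k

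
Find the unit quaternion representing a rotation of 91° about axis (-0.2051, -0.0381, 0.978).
0.7009 - 0.1463i - 0.0272j + 0.6976k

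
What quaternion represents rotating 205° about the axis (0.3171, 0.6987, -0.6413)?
-0.2164 + 0.3096i + 0.6821j - 0.6261k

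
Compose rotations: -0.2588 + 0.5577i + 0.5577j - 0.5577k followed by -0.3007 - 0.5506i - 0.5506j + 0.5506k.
0.999 - 0.0252i - 0.0252j + 0.0252k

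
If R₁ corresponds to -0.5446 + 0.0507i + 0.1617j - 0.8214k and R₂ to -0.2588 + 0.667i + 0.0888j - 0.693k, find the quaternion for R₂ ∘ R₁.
-0.4765 - 0.3373i + 0.4225j + 0.6933k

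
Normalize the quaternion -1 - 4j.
-0.2425 - 0.9701j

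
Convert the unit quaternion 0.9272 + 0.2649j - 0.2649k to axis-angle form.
axis = (0, √2/2, -√2/2), θ = 44°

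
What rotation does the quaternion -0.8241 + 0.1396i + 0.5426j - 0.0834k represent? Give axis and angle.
axis = (0.2464, 0.9579, -0.1472), θ = 291°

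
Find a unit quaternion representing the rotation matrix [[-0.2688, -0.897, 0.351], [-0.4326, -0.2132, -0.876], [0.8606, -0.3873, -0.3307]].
-0.2164 - 0.5646i + 0.5887j - 0.5365k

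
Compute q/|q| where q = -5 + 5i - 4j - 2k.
-0.5976 + 0.5976i - 0.4781j - 0.239k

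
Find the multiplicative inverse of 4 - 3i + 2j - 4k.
0.0889 + 0.0667i - 0.0444j + 0.0889k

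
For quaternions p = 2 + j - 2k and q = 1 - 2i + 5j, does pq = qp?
No: pq = -3 + 6i + 15j ≠ -3 - 14i + 7j - 4k = qp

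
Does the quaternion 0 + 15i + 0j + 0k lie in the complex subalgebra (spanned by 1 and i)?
Yes. The quaternion 15i has j- and k-coefficients y = z = 0, so it lies in the complex subalgebra spanned by 1 and i.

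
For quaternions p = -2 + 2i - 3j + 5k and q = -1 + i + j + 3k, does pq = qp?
No: pq = -12 - 18i - 6k ≠ -12 + 10i + 2j - 16k = qp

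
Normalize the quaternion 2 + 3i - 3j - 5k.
0.2917 + 0.4376i - 0.4376j - 0.7293k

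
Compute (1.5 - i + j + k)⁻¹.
0.2857 + 0.1905i - 0.1905j - 0.1905k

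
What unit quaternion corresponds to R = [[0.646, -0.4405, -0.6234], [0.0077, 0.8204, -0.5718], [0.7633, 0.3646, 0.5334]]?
0.866 + 0.2703i - 0.4003j + 0.1294k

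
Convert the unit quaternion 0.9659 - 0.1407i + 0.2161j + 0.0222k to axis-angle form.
axis = (-0.5436, 0.8349, 0.0858), θ = π/6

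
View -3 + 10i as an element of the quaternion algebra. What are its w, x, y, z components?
-3 + 10i + 0j + 0k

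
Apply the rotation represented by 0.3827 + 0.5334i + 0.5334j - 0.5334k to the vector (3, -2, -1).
(-2.208, 1.736, -2.472)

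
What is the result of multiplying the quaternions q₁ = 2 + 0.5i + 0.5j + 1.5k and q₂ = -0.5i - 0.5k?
1 - 1.25i - 0.5j - 0.75k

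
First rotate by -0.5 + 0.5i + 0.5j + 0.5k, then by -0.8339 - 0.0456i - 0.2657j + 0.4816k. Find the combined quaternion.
0.3318 - 0.7678i - 0.0205j - 0.5477k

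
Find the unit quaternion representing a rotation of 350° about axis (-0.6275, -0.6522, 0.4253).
-0.9962 - 0.0547i - 0.0568j + 0.0371k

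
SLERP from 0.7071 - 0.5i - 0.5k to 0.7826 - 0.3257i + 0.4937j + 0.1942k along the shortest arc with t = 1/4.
0.7875 - 0.4919i + 0.1407j - 0.3437k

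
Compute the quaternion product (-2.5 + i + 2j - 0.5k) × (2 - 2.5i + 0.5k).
-2.25 + 9.25i + 4.75j + 2.75k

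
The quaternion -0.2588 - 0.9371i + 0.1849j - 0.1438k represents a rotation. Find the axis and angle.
axis = (-0.9702, 0.1914, -0.1489), θ = 7π/6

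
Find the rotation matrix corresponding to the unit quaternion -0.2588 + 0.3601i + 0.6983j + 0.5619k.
[[-0.6067, 0.7938, 0.0432], [0.2121, 0.1092, 0.9711], [0.7661, 0.5984, -0.2346]]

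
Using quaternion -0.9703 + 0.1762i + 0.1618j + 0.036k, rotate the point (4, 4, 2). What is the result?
(3.685, 4.397, 1.757)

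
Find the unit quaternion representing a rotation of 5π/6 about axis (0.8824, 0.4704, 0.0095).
0.2588 + 0.8523i + 0.4544j + 0.0092k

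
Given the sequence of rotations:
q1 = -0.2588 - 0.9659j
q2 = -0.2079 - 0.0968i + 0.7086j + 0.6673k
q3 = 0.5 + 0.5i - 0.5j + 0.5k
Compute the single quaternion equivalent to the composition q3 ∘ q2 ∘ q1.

q2 · q1 = 0.7382 + 0.6696i + 0.0174j - 0.0792k
q3 · q2 · q1 = 0.0826 + 0.7348i + 0.014j + 0.673k
0.0826 + 0.7348i + 0.014j + 0.673k
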